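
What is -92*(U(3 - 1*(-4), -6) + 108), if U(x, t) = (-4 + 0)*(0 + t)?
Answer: -12144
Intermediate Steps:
U(x, t) = -4*t
-92*(U(3 - 1*(-4), -6) + 108) = -92*(-4*(-6) + 108) = -92*(24 + 108) = -92*132 = -12144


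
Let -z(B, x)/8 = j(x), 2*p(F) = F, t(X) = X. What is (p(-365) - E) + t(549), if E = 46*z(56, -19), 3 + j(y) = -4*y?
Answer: 54461/2 ≈ 27231.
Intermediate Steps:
p(F) = F/2
j(y) = -3 - 4*y
z(B, x) = 24 + 32*x (z(B, x) = -8*(-3 - 4*x) = 24 + 32*x)
E = -26864 (E = 46*(24 + 32*(-19)) = 46*(24 - 608) = 46*(-584) = -26864)
(p(-365) - E) + t(549) = ((1/2)*(-365) - 1*(-26864)) + 549 = (-365/2 + 26864) + 549 = 53363/2 + 549 = 54461/2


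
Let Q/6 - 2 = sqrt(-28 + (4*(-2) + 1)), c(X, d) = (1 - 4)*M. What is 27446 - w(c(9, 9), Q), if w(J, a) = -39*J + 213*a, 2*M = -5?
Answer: 50365/2 - 1278*I*sqrt(35) ≈ 25183.0 - 7560.8*I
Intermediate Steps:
M = -5/2 (M = (1/2)*(-5) = -5/2 ≈ -2.5000)
c(X, d) = 15/2 (c(X, d) = (1 - 4)*(-5/2) = -3*(-5/2) = 15/2)
Q = 12 + 6*I*sqrt(35) (Q = 12 + 6*sqrt(-28 + (4*(-2) + 1)) = 12 + 6*sqrt(-28 + (-8 + 1)) = 12 + 6*sqrt(-28 - 7) = 12 + 6*sqrt(-35) = 12 + 6*(I*sqrt(35)) = 12 + 6*I*sqrt(35) ≈ 12.0 + 35.496*I)
27446 - w(c(9, 9), Q) = 27446 - (-39*15/2 + 213*(12 + 6*I*sqrt(35))) = 27446 - (-585/2 + (2556 + 1278*I*sqrt(35))) = 27446 - (4527/2 + 1278*I*sqrt(35)) = 27446 + (-4527/2 - 1278*I*sqrt(35)) = 50365/2 - 1278*I*sqrt(35)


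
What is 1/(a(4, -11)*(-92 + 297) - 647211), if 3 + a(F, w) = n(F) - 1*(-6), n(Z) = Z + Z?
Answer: -1/644956 ≈ -1.5505e-6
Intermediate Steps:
n(Z) = 2*Z
a(F, w) = 3 + 2*F (a(F, w) = -3 + (2*F - 1*(-6)) = -3 + (2*F + 6) = -3 + (6 + 2*F) = 3 + 2*F)
1/(a(4, -11)*(-92 + 297) - 647211) = 1/((3 + 2*4)*(-92 + 297) - 647211) = 1/((3 + 8)*205 - 647211) = 1/(11*205 - 647211) = 1/(2255 - 647211) = 1/(-644956) = -1/644956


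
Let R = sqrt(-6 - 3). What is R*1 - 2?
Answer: -2 + 3*I ≈ -2.0 + 3.0*I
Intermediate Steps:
R = 3*I (R = sqrt(-9) = 3*I ≈ 3.0*I)
R*1 - 2 = (3*I)*1 - 2 = 3*I - 2 = -2 + 3*I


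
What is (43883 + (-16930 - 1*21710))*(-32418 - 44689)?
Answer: -404272001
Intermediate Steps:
(43883 + (-16930 - 1*21710))*(-32418 - 44689) = (43883 + (-16930 - 21710))*(-77107) = (43883 - 38640)*(-77107) = 5243*(-77107) = -404272001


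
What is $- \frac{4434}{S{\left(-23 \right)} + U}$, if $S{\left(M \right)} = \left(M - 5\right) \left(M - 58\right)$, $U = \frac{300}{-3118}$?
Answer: $- \frac{1152101}{589277} \approx -1.9551$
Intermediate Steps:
$U = - \frac{150}{1559}$ ($U = 300 \left(- \frac{1}{3118}\right) = - \frac{150}{1559} \approx -0.096215$)
$S{\left(M \right)} = \left(-58 + M\right) \left(-5 + M\right)$ ($S{\left(M \right)} = \left(-5 + M\right) \left(-58 + M\right) = \left(-58 + M\right) \left(-5 + M\right)$)
$- \frac{4434}{S{\left(-23 \right)} + U} = - \frac{4434}{\left(290 + \left(-23\right)^{2} - -1449\right) - \frac{150}{1559}} = - \frac{4434}{\left(290 + 529 + 1449\right) - \frac{150}{1559}} = - \frac{4434}{2268 - \frac{150}{1559}} = - \frac{4434}{\frac{3535662}{1559}} = \left(-4434\right) \frac{1559}{3535662} = - \frac{1152101}{589277}$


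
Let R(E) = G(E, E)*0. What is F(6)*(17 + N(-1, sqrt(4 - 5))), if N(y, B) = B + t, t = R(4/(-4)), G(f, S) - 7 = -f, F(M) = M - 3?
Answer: 51 + 3*I ≈ 51.0 + 3.0*I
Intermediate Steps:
F(M) = -3 + M
G(f, S) = 7 - f
R(E) = 0 (R(E) = (7 - E)*0 = 0)
t = 0
N(y, B) = B (N(y, B) = B + 0 = B)
F(6)*(17 + N(-1, sqrt(4 - 5))) = (-3 + 6)*(17 + sqrt(4 - 5)) = 3*(17 + sqrt(-1)) = 3*(17 + I) = 51 + 3*I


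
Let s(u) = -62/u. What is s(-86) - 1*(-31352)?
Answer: 1348167/43 ≈ 31353.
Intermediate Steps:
s(-86) - 1*(-31352) = -62/(-86) - 1*(-31352) = -62*(-1/86) + 31352 = 31/43 + 31352 = 1348167/43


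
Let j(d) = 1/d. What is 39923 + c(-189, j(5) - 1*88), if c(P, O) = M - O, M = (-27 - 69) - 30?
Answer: 199424/5 ≈ 39885.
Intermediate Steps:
M = -126 (M = -96 - 30 = -126)
c(P, O) = -126 - O
39923 + c(-189, j(5) - 1*88) = 39923 + (-126 - (1/5 - 1*88)) = 39923 + (-126 - (1/5 - 88)) = 39923 + (-126 - 1*(-439/5)) = 39923 + (-126 + 439/5) = 39923 - 191/5 = 199424/5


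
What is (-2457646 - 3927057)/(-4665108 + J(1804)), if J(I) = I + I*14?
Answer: 6384703/4638048 ≈ 1.3766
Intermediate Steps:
J(I) = 15*I (J(I) = I + 14*I = 15*I)
(-2457646 - 3927057)/(-4665108 + J(1804)) = (-2457646 - 3927057)/(-4665108 + 15*1804) = -6384703/(-4665108 + 27060) = -6384703/(-4638048) = -6384703*(-1/4638048) = 6384703/4638048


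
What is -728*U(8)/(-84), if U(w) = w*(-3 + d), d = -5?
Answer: -1664/3 ≈ -554.67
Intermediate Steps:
U(w) = -8*w (U(w) = w*(-3 - 5) = w*(-8) = -8*w)
-728*U(8)/(-84) = -728*(-8*8)/(-84) = -(-46592)*(-1)/84 = -728*16/21 = -1664/3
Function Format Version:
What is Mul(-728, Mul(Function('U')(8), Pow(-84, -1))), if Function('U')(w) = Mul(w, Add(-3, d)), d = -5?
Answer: Rational(-1664, 3) ≈ -554.67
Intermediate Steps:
Function('U')(w) = Mul(-8, w) (Function('U')(w) = Mul(w, Add(-3, -5)) = Mul(w, -8) = Mul(-8, w))
Mul(-728, Mul(Function('U')(8), Pow(-84, -1))) = Mul(-728, Mul(Mul(-8, 8), Pow(-84, -1))) = Mul(-728, Mul(-64, Rational(-1, 84))) = Mul(-728, Rational(16, 21)) = Rational(-1664, 3)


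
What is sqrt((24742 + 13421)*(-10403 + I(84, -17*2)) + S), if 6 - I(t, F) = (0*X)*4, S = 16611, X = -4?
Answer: 30*I*sqrt(440849) ≈ 19919.0*I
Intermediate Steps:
I(t, F) = 6 (I(t, F) = 6 - 0*(-4)*4 = 6 - 0*4 = 6 - 1*0 = 6 + 0 = 6)
sqrt((24742 + 13421)*(-10403 + I(84, -17*2)) + S) = sqrt((24742 + 13421)*(-10403 + 6) + 16611) = sqrt(38163*(-10397) + 16611) = sqrt(-396780711 + 16611) = sqrt(-396764100) = 30*I*sqrt(440849)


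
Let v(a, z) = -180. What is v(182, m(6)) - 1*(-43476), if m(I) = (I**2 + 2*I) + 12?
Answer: 43296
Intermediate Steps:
m(I) = 12 + I**2 + 2*I
v(182, m(6)) - 1*(-43476) = -180 - 1*(-43476) = -180 + 43476 = 43296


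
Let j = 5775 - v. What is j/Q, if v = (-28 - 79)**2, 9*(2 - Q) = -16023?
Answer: -17022/5347 ≈ -3.1835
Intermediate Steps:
Q = 5347/3 (Q = 2 - 1/9*(-16023) = 2 + 5341/3 = 5347/3 ≈ 1782.3)
v = 11449 (v = (-107)**2 = 11449)
j = -5674 (j = 5775 - 1*11449 = 5775 - 11449 = -5674)
j/Q = -5674/5347/3 = -5674*3/5347 = -17022/5347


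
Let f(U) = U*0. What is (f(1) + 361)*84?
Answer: 30324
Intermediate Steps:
f(U) = 0
(f(1) + 361)*84 = (0 + 361)*84 = 361*84 = 30324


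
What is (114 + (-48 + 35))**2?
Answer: 10201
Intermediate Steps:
(114 + (-48 + 35))**2 = (114 - 13)**2 = 101**2 = 10201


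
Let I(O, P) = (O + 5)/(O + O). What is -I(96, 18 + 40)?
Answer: -101/192 ≈ -0.52604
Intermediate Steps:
I(O, P) = (5 + O)/(2*O) (I(O, P) = (5 + O)/((2*O)) = (5 + O)*(1/(2*O)) = (5 + O)/(2*O))
-I(96, 18 + 40) = -(5 + 96)/(2*96) = -101/(2*96) = -1*101/192 = -101/192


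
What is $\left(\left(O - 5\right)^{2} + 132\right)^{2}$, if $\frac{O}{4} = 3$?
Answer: $32761$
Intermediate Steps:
$O = 12$ ($O = 4 \cdot 3 = 12$)
$\left(\left(O - 5\right)^{2} + 132\right)^{2} = \left(\left(12 - 5\right)^{2} + 132\right)^{2} = \left(7^{2} + 132\right)^{2} = \left(49 + 132\right)^{2} = 181^{2} = 32761$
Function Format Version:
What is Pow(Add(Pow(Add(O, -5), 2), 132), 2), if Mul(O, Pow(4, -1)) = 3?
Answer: 32761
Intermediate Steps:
O = 12 (O = Mul(4, 3) = 12)
Pow(Add(Pow(Add(O, -5), 2), 132), 2) = Pow(Add(Pow(Add(12, -5), 2), 132), 2) = Pow(Add(Pow(7, 2), 132), 2) = Pow(Add(49, 132), 2) = Pow(181, 2) = 32761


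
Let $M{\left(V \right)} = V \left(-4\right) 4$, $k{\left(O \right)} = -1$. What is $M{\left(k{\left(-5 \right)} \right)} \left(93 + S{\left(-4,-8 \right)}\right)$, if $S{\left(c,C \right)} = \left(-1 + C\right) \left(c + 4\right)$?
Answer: $1488$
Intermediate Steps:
$M{\left(V \right)} = - 16 V$ ($M{\left(V \right)} = - 4 V 4 = - 16 V$)
$S{\left(c,C \right)} = \left(-1 + C\right) \left(4 + c\right)$
$M{\left(k{\left(-5 \right)} \right)} \left(93 + S{\left(-4,-8 \right)}\right) = \left(-16\right) \left(-1\right) \left(93 - 0\right) = 16 \left(93 + \left(-4 + 4 - 32 + 32\right)\right) = 16 \left(93 + 0\right) = 16 \cdot 93 = 1488$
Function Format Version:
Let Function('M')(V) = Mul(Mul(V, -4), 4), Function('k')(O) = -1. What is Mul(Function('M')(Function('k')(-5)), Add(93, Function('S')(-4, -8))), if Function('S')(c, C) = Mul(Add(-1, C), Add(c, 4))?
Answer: 1488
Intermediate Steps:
Function('M')(V) = Mul(-16, V) (Function('M')(V) = Mul(Mul(-4, V), 4) = Mul(-16, V))
Function('S')(c, C) = Mul(Add(-1, C), Add(4, c))
Mul(Function('M')(Function('k')(-5)), Add(93, Function('S')(-4, -8))) = Mul(Mul(-16, -1), Add(93, Add(-4, Mul(-1, -4), Mul(4, -8), Mul(-8, -4)))) = Mul(16, Add(93, Add(-4, 4, -32, 32))) = Mul(16, Add(93, 0)) = Mul(16, 93) = 1488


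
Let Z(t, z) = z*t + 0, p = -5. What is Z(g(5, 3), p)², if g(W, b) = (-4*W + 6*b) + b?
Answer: 25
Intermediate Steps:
g(W, b) = -4*W + 7*b
Z(t, z) = t*z (Z(t, z) = t*z + 0 = t*z)
Z(g(5, 3), p)² = ((-4*5 + 7*3)*(-5))² = ((-20 + 21)*(-5))² = (1*(-5))² = (-5)² = 25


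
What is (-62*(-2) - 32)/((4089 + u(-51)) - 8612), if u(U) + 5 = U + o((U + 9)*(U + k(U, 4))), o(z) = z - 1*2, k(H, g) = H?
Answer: -92/297 ≈ -0.30976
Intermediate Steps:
o(z) = -2 + z (o(z) = z - 2 = -2 + z)
u(U) = -7 + U + 2*U*(9 + U) (u(U) = -5 + (U + (-2 + (U + 9)*(U + U))) = -5 + (U + (-2 + (9 + U)*(2*U))) = -5 + (U + (-2 + 2*U*(9 + U))) = -5 + (-2 + U + 2*U*(9 + U)) = -7 + U + 2*U*(9 + U))
(-62*(-2) - 32)/((4089 + u(-51)) - 8612) = (-62*(-2) - 32)/((4089 + (-7 + 2*(-51)**2 + 19*(-51))) - 8612) = (124 - 32)/((4089 + (-7 + 2*2601 - 969)) - 8612) = 92/((4089 + (-7 + 5202 - 969)) - 8612) = 92/((4089 + 4226) - 8612) = 92/(8315 - 8612) = 92/(-297) = 92*(-1/297) = -92/297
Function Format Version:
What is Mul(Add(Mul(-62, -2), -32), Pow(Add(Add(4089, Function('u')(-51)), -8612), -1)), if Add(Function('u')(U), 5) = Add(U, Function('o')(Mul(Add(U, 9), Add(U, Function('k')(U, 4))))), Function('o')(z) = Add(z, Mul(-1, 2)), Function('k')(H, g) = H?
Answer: Rational(-92, 297) ≈ -0.30976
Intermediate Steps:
Function('o')(z) = Add(-2, z) (Function('o')(z) = Add(z, -2) = Add(-2, z))
Function('u')(U) = Add(-7, U, Mul(2, U, Add(9, U))) (Function('u')(U) = Add(-5, Add(U, Add(-2, Mul(Add(U, 9), Add(U, U))))) = Add(-5, Add(U, Add(-2, Mul(Add(9, U), Mul(2, U))))) = Add(-5, Add(U, Add(-2, Mul(2, U, Add(9, U))))) = Add(-5, Add(-2, U, Mul(2, U, Add(9, U)))) = Add(-7, U, Mul(2, U, Add(9, U))))
Mul(Add(Mul(-62, -2), -32), Pow(Add(Add(4089, Function('u')(-51)), -8612), -1)) = Mul(Add(Mul(-62, -2), -32), Pow(Add(Add(4089, Add(-7, Mul(2, Pow(-51, 2)), Mul(19, -51))), -8612), -1)) = Mul(Add(124, -32), Pow(Add(Add(4089, Add(-7, Mul(2, 2601), -969)), -8612), -1)) = Mul(92, Pow(Add(Add(4089, Add(-7, 5202, -969)), -8612), -1)) = Mul(92, Pow(Add(Add(4089, 4226), -8612), -1)) = Mul(92, Pow(Add(8315, -8612), -1)) = Mul(92, Pow(-297, -1)) = Mul(92, Rational(-1, 297)) = Rational(-92, 297)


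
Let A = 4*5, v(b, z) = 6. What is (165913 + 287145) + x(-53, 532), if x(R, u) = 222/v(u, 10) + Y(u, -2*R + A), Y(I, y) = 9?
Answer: 453104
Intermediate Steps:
A = 20
x(R, u) = 46 (x(R, u) = 222/6 + 9 = 222*(1/6) + 9 = 37 + 9 = 46)
(165913 + 287145) + x(-53, 532) = (165913 + 287145) + 46 = 453058 + 46 = 453104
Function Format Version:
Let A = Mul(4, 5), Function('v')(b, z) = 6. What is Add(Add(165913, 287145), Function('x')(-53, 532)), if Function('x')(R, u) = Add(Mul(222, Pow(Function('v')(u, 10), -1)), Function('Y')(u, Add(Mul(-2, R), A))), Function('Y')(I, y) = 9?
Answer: 453104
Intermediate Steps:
A = 20
Function('x')(R, u) = 46 (Function('x')(R, u) = Add(Mul(222, Pow(6, -1)), 9) = Add(Mul(222, Rational(1, 6)), 9) = Add(37, 9) = 46)
Add(Add(165913, 287145), Function('x')(-53, 532)) = Add(Add(165913, 287145), 46) = Add(453058, 46) = 453104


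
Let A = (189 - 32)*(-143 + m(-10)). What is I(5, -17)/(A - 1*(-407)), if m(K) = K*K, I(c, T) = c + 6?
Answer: -11/6344 ≈ -0.0017339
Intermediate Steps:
I(c, T) = 6 + c
m(K) = K²
A = -6751 (A = (189 - 32)*(-143 + (-10)²) = 157*(-143 + 100) = 157*(-43) = -6751)
I(5, -17)/(A - 1*(-407)) = (6 + 5)/(-6751 - 1*(-407)) = 11/(-6751 + 407) = 11/(-6344) = 11*(-1/6344) = -11/6344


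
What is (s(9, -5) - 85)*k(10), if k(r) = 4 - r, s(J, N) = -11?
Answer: 576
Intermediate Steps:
(s(9, -5) - 85)*k(10) = (-11 - 85)*(4 - 1*10) = -96*(4 - 10) = -96*(-6) = 576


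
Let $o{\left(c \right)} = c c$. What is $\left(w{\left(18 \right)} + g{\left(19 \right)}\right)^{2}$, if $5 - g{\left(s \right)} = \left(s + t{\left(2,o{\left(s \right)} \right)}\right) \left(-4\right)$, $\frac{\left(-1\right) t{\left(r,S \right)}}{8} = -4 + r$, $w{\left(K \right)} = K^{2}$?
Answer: $219961$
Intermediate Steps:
$o{\left(c \right)} = c^{2}$
$t{\left(r,S \right)} = 32 - 8 r$ ($t{\left(r,S \right)} = - 8 \left(-4 + r\right) = 32 - 8 r$)
$g{\left(s \right)} = 69 + 4 s$ ($g{\left(s \right)} = 5 - \left(s + \left(32 - 16\right)\right) \left(-4\right) = 5 - \left(s + 16\right) \left(-4\right) = 5 - \left(16 + s\right) \left(-4\right) = 5 - \left(-64 - 4 s\right) = 5 + \left(64 + 4 s\right) = 69 + 4 s$)
$\left(w{\left(18 \right)} + g{\left(19 \right)}\right)^{2} = \left(18^{2} + \left(69 + 4 \cdot 19\right)\right)^{2} = \left(324 + \left(69 + 76\right)\right)^{2} = \left(324 + 145\right)^{2} = 469^{2} = 219961$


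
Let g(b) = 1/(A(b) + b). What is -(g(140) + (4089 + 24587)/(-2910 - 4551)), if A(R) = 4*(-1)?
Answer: 3892475/1014696 ≈ 3.8361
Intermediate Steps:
A(R) = -4
g(b) = 1/(-4 + b)
-(g(140) + (4089 + 24587)/(-2910 - 4551)) = -(1/(-4 + 140) + (4089 + 24587)/(-2910 - 4551)) = -(1/136 + 28676/(-7461)) = -(1/136 + 28676*(-1/7461)) = -(1/136 - 28676/7461) = -1*(-3892475/1014696) = 3892475/1014696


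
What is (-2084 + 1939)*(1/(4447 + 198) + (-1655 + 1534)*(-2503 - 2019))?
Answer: -73705457239/929 ≈ -7.9338e+7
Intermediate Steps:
(-2084 + 1939)*(1/(4447 + 198) + (-1655 + 1534)*(-2503 - 2019)) = -145*(1/4645 - 121*(-4522)) = -145*(1/4645 + 547162) = -145*2541567491/4645 = -73705457239/929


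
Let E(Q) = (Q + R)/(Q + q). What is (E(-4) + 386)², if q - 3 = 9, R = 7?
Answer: 9554281/64 ≈ 1.4929e+5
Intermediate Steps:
q = 12 (q = 3 + 9 = 12)
E(Q) = (7 + Q)/(12 + Q) (E(Q) = (Q + 7)/(Q + 12) = (7 + Q)/(12 + Q))
(E(-4) + 386)² = ((7 - 4)/(12 - 4) + 386)² = (3/8 + 386)² = (3091/8)² = 9554281/64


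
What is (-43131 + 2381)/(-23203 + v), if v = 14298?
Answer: 8150/1781 ≈ 4.5761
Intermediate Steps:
(-43131 + 2381)/(-23203 + v) = (-43131 + 2381)/(-23203 + 14298) = -40750/(-8905) = -40750*(-1/8905) = 8150/1781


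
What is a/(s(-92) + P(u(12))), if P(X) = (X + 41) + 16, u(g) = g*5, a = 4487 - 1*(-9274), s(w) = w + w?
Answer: -13761/67 ≈ -205.39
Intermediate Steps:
s(w) = 2*w
a = 13761 (a = 4487 + 9274 = 13761)
u(g) = 5*g
P(X) = 57 + X (P(X) = (41 + X) + 16 = 57 + X)
a/(s(-92) + P(u(12))) = 13761/(2*(-92) + (57 + 5*12)) = 13761/(-184 + (57 + 60)) = 13761/(-184 + 117) = 13761/(-67) = 13761*(-1/67) = -13761/67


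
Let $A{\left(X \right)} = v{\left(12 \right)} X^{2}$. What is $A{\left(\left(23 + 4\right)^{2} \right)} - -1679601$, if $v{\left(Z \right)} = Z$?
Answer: $8056893$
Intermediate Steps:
$A{\left(X \right)} = 12 X^{2}$
$A{\left(\left(23 + 4\right)^{2} \right)} - -1679601 = 12 \left(\left(23 + 4\right)^{2}\right)^{2} - -1679601 = 12 \left(27^{2}\right)^{2} + 1679601 = 12 \cdot 729^{2} + 1679601 = 12 \cdot 531441 + 1679601 = 6377292 + 1679601 = 8056893$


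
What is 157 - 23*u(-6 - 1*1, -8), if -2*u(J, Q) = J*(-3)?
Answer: 797/2 ≈ 398.50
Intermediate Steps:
u(J, Q) = 3*J/2 (u(J, Q) = -J*(-3)/2 = -(-3)*J/2 = 3*J/2)
157 - 23*u(-6 - 1*1, -8) = 157 - 69*(-6 - 1*1)/2 = 157 - 69*(-6 - 1)/2 = 157 - 69*(-7)/2 = 157 - 23*(-21/2) = 157 + 483/2 = 797/2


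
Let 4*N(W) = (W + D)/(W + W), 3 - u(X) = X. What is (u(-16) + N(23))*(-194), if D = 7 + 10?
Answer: -85748/23 ≈ -3728.2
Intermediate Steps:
u(X) = 3 - X
D = 17
N(W) = (17 + W)/(8*W) (N(W) = ((W + 17)/(W + W))/4 = ((17 + W)/((2*W)))/4 = ((17 + W)*(1/(2*W)))/4 = ((17 + W)/(2*W))/4 = (17 + W)/(8*W))
(u(-16) + N(23))*(-194) = ((3 - 1*(-16)) + (⅛)*(17 + 23)/23)*(-194) = ((3 + 16) + (⅛)*(1/23)*40)*(-194) = (19 + 5/23)*(-194) = (442/23)*(-194) = -85748/23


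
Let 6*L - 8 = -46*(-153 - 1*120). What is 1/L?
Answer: 3/6283 ≈ 0.00047748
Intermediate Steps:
L = 6283/3 (L = 4/3 + (-46*(-153 - 1*120))/6 = 4/3 + (-46*(-153 - 120))/6 = 4/3 + (-46*(-273))/6 = 4/3 + (1/6)*12558 = 4/3 + 2093 = 6283/3 ≈ 2094.3)
1/L = 1/(6283/3) = 3/6283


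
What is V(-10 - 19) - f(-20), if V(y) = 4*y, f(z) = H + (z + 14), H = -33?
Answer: -77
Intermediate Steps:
f(z) = -19 + z (f(z) = -33 + (z + 14) = -33 + (14 + z) = -19 + z)
V(-10 - 19) - f(-20) = 4*(-10 - 19) - (-19 - 20) = 4*(-29) - 1*(-39) = -116 + 39 = -77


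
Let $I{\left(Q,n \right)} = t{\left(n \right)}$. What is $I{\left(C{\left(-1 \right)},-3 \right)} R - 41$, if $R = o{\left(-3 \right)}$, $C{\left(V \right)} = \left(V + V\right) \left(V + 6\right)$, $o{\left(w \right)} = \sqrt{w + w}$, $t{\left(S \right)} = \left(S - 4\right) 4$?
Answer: $-41 - 28 i \sqrt{6} \approx -41.0 - 68.586 i$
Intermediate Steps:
$t{\left(S \right)} = -16 + 4 S$ ($t{\left(S \right)} = \left(-4 + S\right) 4 = -16 + 4 S$)
$o{\left(w \right)} = \sqrt{2} \sqrt{w}$ ($o{\left(w \right)} = \sqrt{2 w} = \sqrt{2} \sqrt{w}$)
$C{\left(V \right)} = 2 V \left(6 + V\right)$
$R = i \sqrt{6}$ ($R = \sqrt{2} \sqrt{-3} = \sqrt{2} i \sqrt{3} = i \sqrt{6} \approx 2.4495 i$)
$I{\left(Q,n \right)} = -16 + 4 n$
$I{\left(C{\left(-1 \right)},-3 \right)} R - 41 = \left(-16 + 4 \left(-3\right)\right) i \sqrt{6} - 41 = \left(-16 - 12\right) i \sqrt{6} - 41 = - 28 i \sqrt{6} - 41 = -41 - 28 i \sqrt{6}$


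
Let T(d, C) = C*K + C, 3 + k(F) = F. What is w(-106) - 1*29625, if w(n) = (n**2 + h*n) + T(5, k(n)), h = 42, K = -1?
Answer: -22841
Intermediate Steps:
k(F) = -3 + F
T(d, C) = 0 (T(d, C) = C*(-1) + C = -C + C = 0)
w(n) = n**2 + 42*n (w(n) = (n**2 + 42*n) + 0 = n**2 + 42*n)
w(-106) - 1*29625 = -106*(42 - 106) - 1*29625 = -106*(-64) - 29625 = 6784 - 29625 = -22841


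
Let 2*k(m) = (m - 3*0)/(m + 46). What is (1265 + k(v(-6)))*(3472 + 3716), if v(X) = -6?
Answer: 90922809/10 ≈ 9.0923e+6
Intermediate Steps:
k(m) = m/(2*(46 + m)) (k(m) = ((m - 3*0)/(m + 46))/2 = ((m + 0)/(46 + m))/2 = (m/(46 + m))/2 = m/(2*(46 + m)))
(1265 + k(v(-6)))*(3472 + 3716) = (1265 + (½)*(-6)/(46 - 6))*(3472 + 3716) = (1265 + (½)*(-6)/40)*7188 = (1265 + (½)*(-6)*(1/40))*7188 = (1265 - 3/40)*7188 = (50597/40)*7188 = 90922809/10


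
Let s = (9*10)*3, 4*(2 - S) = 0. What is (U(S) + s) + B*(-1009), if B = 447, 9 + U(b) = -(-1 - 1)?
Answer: -450760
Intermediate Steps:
S = 2 (S = 2 - ¼*0 = 2 + 0 = 2)
s = 270 (s = 90*3 = 270)
U(b) = -7 (U(b) = -9 - (-1 - 1) = -9 - 1*(-2) = -9 + 2 = -7)
(U(S) + s) + B*(-1009) = (-7 + 270) + 447*(-1009) = 263 - 451023 = -450760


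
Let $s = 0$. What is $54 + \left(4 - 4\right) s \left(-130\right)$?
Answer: $54$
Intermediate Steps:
$54 + \left(4 - 4\right) s \left(-130\right) = 54 + \left(4 - 4\right) 0 \left(-130\right) = 54 + 0 \cdot 0 \left(-130\right) = 54 + 0 \left(-130\right) = 54 + 0 = 54$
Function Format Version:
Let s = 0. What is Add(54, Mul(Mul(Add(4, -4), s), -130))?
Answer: 54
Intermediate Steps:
Add(54, Mul(Mul(Add(4, -4), s), -130)) = Add(54, Mul(Mul(Add(4, -4), 0), -130)) = Add(54, Mul(Mul(0, 0), -130)) = Add(54, Mul(0, -130)) = Add(54, 0) = 54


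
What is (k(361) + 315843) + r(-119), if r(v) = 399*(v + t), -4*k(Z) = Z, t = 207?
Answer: 1403459/4 ≈ 3.5087e+5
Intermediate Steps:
k(Z) = -Z/4
r(v) = 82593 + 399*v (r(v) = 399*(v + 207) = 399*(207 + v) = 82593 + 399*v)
(k(361) + 315843) + r(-119) = (-¼*361 + 315843) + (82593 + 399*(-119)) = (-361/4 + 315843) + (82593 - 47481) = 1263011/4 + 35112 = 1403459/4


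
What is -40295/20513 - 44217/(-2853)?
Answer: 88006854/6502621 ≈ 13.534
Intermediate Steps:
-40295/20513 - 44217/(-2853) = -40295*1/20513 - 44217*(-1/2853) = -40295/20513 + 4913/317 = 88006854/6502621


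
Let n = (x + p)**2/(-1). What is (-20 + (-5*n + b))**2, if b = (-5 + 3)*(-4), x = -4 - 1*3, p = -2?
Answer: 154449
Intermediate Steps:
x = -7 (x = -4 - 3 = -7)
n = -81 (n = (-7 - 2)**2/(-1) = (-9)**2*(-1) = 81*(-1) = -81)
b = 8 (b = -2*(-4) = 8)
(-20 + (-5*n + b))**2 = (-20 + (-5*(-81) + 8))**2 = (-20 + (405 + 8))**2 = (-20 + 413)**2 = 393**2 = 154449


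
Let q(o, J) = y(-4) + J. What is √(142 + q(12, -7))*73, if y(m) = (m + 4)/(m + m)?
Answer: 219*√15 ≈ 848.18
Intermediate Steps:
y(m) = (4 + m)/(2*m) (y(m) = (4 + m)/((2*m)) = (4 + m)*(1/(2*m)) = (4 + m)/(2*m))
q(o, J) = J (q(o, J) = (½)*(4 - 4)/(-4) + J = (½)*(-¼)*0 + J = 0 + J = J)
√(142 + q(12, -7))*73 = √(142 - 7)*73 = √135*73 = (3*√15)*73 = 219*√15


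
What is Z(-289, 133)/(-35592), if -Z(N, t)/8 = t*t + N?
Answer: 5800/1483 ≈ 3.9110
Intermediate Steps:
Z(N, t) = -8*N - 8*t**2 (Z(N, t) = -8*(t*t + N) = -8*(t**2 + N) = -8*(N + t**2) = -8*N - 8*t**2)
Z(-289, 133)/(-35592) = (-8*(-289) - 8*133**2)/(-35592) = (2312 - 8*17689)*(-1/35592) = (2312 - 141512)*(-1/35592) = -139200*(-1/35592) = 5800/1483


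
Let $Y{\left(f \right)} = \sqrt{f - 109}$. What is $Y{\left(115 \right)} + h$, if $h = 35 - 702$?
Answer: $-667 + \sqrt{6} \approx -664.55$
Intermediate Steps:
$Y{\left(f \right)} = \sqrt{-109 + f}$
$h = -667$ ($h = 35 - 702 = -667$)
$Y{\left(115 \right)} + h = \sqrt{-109 + 115} - 667 = \sqrt{6} - 667 = -667 + \sqrt{6}$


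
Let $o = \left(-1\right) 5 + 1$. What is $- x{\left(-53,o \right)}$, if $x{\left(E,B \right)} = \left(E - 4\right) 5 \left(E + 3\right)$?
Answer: $-14250$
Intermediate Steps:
$o = -4$ ($o = -5 + 1 = -4$)
$x{\left(E,B \right)} = \left(-20 + 5 E\right) \left(3 + E\right)$ ($x{\left(E,B \right)} = \left(-4 + E\right) 5 \left(3 + E\right) = \left(-20 + 5 E\right) \left(3 + E\right)$)
$- x{\left(-53,o \right)} = - (-60 - -265 + 5 \left(-53\right)^{2}) = - (-60 + 265 + 5 \cdot 2809) = - (-60 + 265 + 14045) = \left(-1\right) 14250 = -14250$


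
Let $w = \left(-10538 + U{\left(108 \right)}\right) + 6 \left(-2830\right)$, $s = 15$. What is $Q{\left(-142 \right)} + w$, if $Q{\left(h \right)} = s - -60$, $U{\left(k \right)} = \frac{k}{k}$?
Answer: $-27442$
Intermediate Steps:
$U{\left(k \right)} = 1$
$w = -27517$ ($w = \left(-10538 + 1\right) + 6 \left(-2830\right) = -10537 - 16980 = -27517$)
$Q{\left(h \right)} = 75$ ($Q{\left(h \right)} = 15 - -60 = 15 + 60 = 75$)
$Q{\left(-142 \right)} + w = 75 - 27517 = -27442$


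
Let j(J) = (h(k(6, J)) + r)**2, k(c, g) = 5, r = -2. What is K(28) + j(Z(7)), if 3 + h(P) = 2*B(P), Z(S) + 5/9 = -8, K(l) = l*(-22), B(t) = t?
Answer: -591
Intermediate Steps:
K(l) = -22*l
Z(S) = -77/9 (Z(S) = -5/9 - 8 = -77/9)
h(P) = -3 + 2*P
j(J) = 25 (j(J) = ((-3 + 2*5) - 2)**2 = ((-3 + 10) - 2)**2 = (7 - 2)**2 = 5**2 = 25)
K(28) + j(Z(7)) = -22*28 + 25 = -616 + 25 = -591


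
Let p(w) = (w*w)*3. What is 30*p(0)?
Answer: 0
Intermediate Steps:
p(w) = 3*w**2 (p(w) = w**2*3 = 3*w**2)
30*p(0) = 30*(3*0**2) = 30*(3*0) = 30*0 = 0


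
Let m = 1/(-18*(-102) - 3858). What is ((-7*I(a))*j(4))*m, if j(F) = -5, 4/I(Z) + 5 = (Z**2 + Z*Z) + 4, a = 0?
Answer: 70/1011 ≈ 0.069238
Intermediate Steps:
I(Z) = 4/(-1 + 2*Z**2) (I(Z) = 4/(-5 + ((Z**2 + Z*Z) + 4)) = 4/(-5 + ((Z**2 + Z**2) + 4)) = 4/(-5 + (2*Z**2 + 4)) = 4/(-5 + (4 + 2*Z**2)) = 4/(-1 + 2*Z**2))
m = -1/2022 (m = 1/(1836 - 3858) = 1/(-2022) = -1/2022 ≈ -0.00049456)
((-7*I(a))*j(4))*m = (-28/(-1 + 2*0**2)*(-5))*(-1/2022) = (-28/(-1 + 2*0)*(-5))*(-1/2022) = (-28/(-1 + 0)*(-5))*(-1/2022) = (-28/(-1)*(-5))*(-1/2022) = (-28*(-1)*(-5))*(-1/2022) = (-7*(-4)*(-5))*(-1/2022) = (28*(-5))*(-1/2022) = -140*(-1/2022) = 70/1011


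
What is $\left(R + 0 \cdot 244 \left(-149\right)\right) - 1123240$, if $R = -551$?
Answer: $-1123791$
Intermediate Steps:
$\left(R + 0 \cdot 244 \left(-149\right)\right) - 1123240 = \left(-551 + 0 \cdot 244 \left(-149\right)\right) - 1123240 = \left(-551 + 0 \left(-149\right)\right) - 1123240 = \left(-551 + 0\right) - 1123240 = -551 - 1123240 = -1123791$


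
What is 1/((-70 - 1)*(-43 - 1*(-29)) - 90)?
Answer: 1/904 ≈ 0.0011062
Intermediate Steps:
1/((-70 - 1)*(-43 - 1*(-29)) - 90) = 1/(-71*(-43 + 29) - 90) = 1/(-71*(-14) - 90) = 1/(994 - 90) = 1/904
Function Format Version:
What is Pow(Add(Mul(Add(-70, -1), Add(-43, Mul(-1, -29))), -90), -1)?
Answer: Rational(1, 904) ≈ 0.0011062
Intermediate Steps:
Pow(Add(Mul(Add(-70, -1), Add(-43, Mul(-1, -29))), -90), -1) = Pow(Add(Mul(-71, Add(-43, 29)), -90), -1) = Pow(Add(Mul(-71, -14), -90), -1) = Pow(Add(994, -90), -1) = Pow(904, -1) = Rational(1, 904)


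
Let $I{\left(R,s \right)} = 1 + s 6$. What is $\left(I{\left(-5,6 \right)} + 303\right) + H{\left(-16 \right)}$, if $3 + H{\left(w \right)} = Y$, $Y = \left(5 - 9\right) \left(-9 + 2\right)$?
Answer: $365$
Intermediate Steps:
$Y = 28$ ($Y = \left(-4\right) \left(-7\right) = 28$)
$H{\left(w \right)} = 25$ ($H{\left(w \right)} = -3 + 28 = 25$)
$I{\left(R,s \right)} = 1 + 6 s$
$\left(I{\left(-5,6 \right)} + 303\right) + H{\left(-16 \right)} = \left(\left(1 + 6 \cdot 6\right) + 303\right) + 25 = \left(\left(1 + 36\right) + 303\right) + 25 = \left(37 + 303\right) + 25 = 340 + 25 = 365$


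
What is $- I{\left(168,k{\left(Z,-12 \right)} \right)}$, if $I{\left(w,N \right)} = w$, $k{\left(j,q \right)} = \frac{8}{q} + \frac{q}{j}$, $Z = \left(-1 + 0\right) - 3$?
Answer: $-168$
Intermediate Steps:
$Z = -4$ ($Z = -1 - 3 = -4$)
$- I{\left(168,k{\left(Z,-12 \right)} \right)} = \left(-1\right) 168 = -168$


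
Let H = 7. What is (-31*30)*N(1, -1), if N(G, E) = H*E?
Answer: 6510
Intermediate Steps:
N(G, E) = 7*E
(-31*30)*N(1, -1) = (-31*30)*(7*(-1)) = -930*(-7) = 6510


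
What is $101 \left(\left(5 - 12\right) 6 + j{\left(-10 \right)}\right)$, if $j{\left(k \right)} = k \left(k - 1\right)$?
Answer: $6868$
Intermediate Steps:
$j{\left(k \right)} = k \left(-1 + k\right)$
$101 \left(\left(5 - 12\right) 6 + j{\left(-10 \right)}\right) = 101 \left(\left(5 - 12\right) 6 - 10 \left(-1 - 10\right)\right) = 101 \left(\left(5 - 12\right) 6 - -110\right) = 101 \left(\left(-7\right) 6 + 110\right) = 101 \left(-42 + 110\right) = 101 \cdot 68 = 6868$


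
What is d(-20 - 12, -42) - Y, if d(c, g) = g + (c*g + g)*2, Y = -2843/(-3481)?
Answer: 8915479/3481 ≈ 2561.2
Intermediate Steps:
Y = 2843/3481 (Y = -2843*(-1/3481) = 2843/3481 ≈ 0.81672)
d(c, g) = 3*g + 2*c*g (d(c, g) = g + (g + c*g)*2 = g + (2*g + 2*c*g) = 3*g + 2*c*g)
d(-20 - 12, -42) - Y = -42*(3 + 2*(-20 - 12)) - 1*2843/3481 = -42*(3 + 2*(-32)) - 2843/3481 = -42*(3 - 64) - 2843/3481 = -42*(-61) - 2843/3481 = 2562 - 2843/3481 = 8915479/3481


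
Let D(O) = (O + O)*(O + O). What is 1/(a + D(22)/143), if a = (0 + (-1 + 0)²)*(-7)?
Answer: 13/85 ≈ 0.15294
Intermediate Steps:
D(O) = 4*O² (D(O) = (2*O)*(2*O) = 4*O²)
a = -7 (a = (0 + (-1)²)*(-7) = (0 + 1)*(-7) = 1*(-7) = -7)
1/(a + D(22)/143) = 1/(-7 + (4*22²)/143) = 1/(-7 + (4*484)*(1/143)) = 1/(-7 + 1936*(1/143)) = 1/(-7 + 176/13) = 1/(85/13) = 13/85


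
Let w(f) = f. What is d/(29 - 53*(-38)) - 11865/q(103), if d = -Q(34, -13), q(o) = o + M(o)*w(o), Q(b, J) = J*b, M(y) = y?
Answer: -19505491/21884616 ≈ -0.89129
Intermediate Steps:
q(o) = o + o² (q(o) = o + o*o = o + o²)
d = 442 (d = -(-13)*34 = -1*(-442) = 442)
d/(29 - 53*(-38)) - 11865/q(103) = 442/(29 - 53*(-38)) - 11865*1/(103*(1 + 103)) = 442/(29 + 2014) - 11865/(103*104) = 442/2043 - 11865/10712 = -19505491/21884616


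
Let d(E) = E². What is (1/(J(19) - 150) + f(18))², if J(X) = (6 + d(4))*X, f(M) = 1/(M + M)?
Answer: 361/363609 ≈ 0.00099283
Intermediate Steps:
f(M) = 1/(2*M)
J(X) = 22*X (J(X) = (6 + 4²)*X = (6 + 16)*X = 22*X)
(1/(J(19) - 150) + f(18))² = (1/(22*19 - 150) + (½)/18)² = (1/(418 - 150) + (½)*(1/18))² = (1/268 + 1/36)² = (19/603)² = 361/363609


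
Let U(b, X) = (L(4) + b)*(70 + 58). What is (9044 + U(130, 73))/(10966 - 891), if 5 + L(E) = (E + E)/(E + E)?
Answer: 812/325 ≈ 2.4985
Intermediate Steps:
L(E) = -4 (L(E) = -5 + (E + E)/(E + E) = -5 + (2*E)/((2*E)) = -5 + (2*E)*(1/(2*E)) = -5 + 1 = -4)
U(b, X) = -512 + 128*b (U(b, X) = (-4 + b)*(70 + 58) = (-4 + b)*128 = -512 + 128*b)
(9044 + U(130, 73))/(10966 - 891) = (9044 + (-512 + 128*130))/(10966 - 891) = (9044 + (-512 + 16640))/10075 = (9044 + 16128)*(1/10075) = 25172*(1/10075) = 812/325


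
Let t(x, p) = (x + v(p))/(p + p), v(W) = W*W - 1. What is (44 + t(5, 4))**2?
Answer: 8649/4 ≈ 2162.3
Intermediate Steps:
v(W) = -1 + W**2 (v(W) = W**2 - 1 = -1 + W**2)
t(x, p) = (-1 + x + p**2)/(2*p) (t(x, p) = (x + (-1 + p**2))/(p + p) = (-1 + x + p**2)/((2*p)) = (-1 + x + p**2)*(1/(2*p)) = (-1 + x + p**2)/(2*p))
(44 + t(5, 4))**2 = (44 + (1/2)*(-1 + 5 + 4**2)/4)**2 = (44 + (1/2)*(1/4)*(-1 + 5 + 16))**2 = (44 + (1/2)*(1/4)*20)**2 = (44 + 5/2)**2 = (93/2)**2 = 8649/4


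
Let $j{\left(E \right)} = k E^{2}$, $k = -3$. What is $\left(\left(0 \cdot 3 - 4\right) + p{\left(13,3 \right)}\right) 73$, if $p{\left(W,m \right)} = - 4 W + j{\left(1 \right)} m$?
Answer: $-4745$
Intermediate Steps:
$j{\left(E \right)} = - 3 E^{2}$
$p{\left(W,m \right)} = - 4 W - 3 m$ ($p{\left(W,m \right)} = - 4 W + - 3 \cdot 1^{2} m = - 4 W + \left(-3\right) 1 m = - 4 W - 3 m$)
$\left(\left(0 \cdot 3 - 4\right) + p{\left(13,3 \right)}\right) 73 = \left(\left(0 \cdot 3 - 4\right) - 61\right) 73 = \left(\left(0 - 4\right) - 61\right) 73 = \left(-4 - 61\right) 73 = \left(-65\right) 73 = -4745$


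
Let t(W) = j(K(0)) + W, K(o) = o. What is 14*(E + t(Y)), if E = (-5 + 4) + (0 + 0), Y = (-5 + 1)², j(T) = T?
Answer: 210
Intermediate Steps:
Y = 16 (Y = (-4)² = 16)
E = -1 (E = -1 + 0 = -1)
t(W) = W (t(W) = 0 + W = W)
14*(E + t(Y)) = 14*(-1 + 16) = 14*15 = 210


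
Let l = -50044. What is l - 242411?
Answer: -292455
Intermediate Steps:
l - 242411 = -50044 - 242411 = -292455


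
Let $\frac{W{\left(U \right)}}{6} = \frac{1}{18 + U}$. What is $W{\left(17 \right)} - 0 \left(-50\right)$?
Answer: $\frac{6}{35} \approx 0.17143$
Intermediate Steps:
$W{\left(U \right)} = \frac{6}{18 + U}$
$W{\left(17 \right)} - 0 \left(-50\right) = \frac{6}{18 + 17} - 0 \left(-50\right) = \frac{6}{35} - 0 = 6 \cdot \frac{1}{35} + 0 = \frac{6}{35} + 0 = \frac{6}{35}$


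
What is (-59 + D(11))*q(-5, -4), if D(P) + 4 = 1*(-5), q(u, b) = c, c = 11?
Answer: -748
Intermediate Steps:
q(u, b) = 11
D(P) = -9 (D(P) = -4 + 1*(-5) = -4 - 5 = -9)
(-59 + D(11))*q(-5, -4) = (-59 - 9)*11 = -68*11 = -748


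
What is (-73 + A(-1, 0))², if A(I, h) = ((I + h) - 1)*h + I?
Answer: 5476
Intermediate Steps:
A(I, h) = I + h*(-1 + I + h) (A(I, h) = (-1 + I + h)*h + I = h*(-1 + I + h) + I = I + h*(-1 + I + h))
(-73 + A(-1, 0))² = (-73 + (-1 + 0² - 1*0 - 1*0))² = (-73 + (-1 + 0 + 0 + 0))² = (-73 - 1)² = (-74)² = 5476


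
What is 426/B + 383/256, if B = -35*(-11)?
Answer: 256511/98560 ≈ 2.6026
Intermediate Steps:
B = 385
426/B + 383/256 = 426/385 + 383/256 = 256511/98560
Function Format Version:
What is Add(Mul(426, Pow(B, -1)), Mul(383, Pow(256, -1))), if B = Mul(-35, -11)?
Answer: Rational(256511, 98560) ≈ 2.6026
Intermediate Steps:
B = 385
Add(Mul(426, Pow(B, -1)), Mul(383, Pow(256, -1))) = Add(Mul(426, Pow(385, -1)), Mul(383, Pow(256, -1))) = Add(Mul(426, Rational(1, 385)), Mul(383, Rational(1, 256))) = Add(Rational(426, 385), Rational(383, 256)) = Rational(256511, 98560)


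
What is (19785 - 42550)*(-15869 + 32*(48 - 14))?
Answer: 336489465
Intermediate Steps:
(19785 - 42550)*(-15869 + 32*(48 - 14)) = -22765*(-15869 + 32*34) = -22765*(-15869 + 1088) = -22765*(-14781) = 336489465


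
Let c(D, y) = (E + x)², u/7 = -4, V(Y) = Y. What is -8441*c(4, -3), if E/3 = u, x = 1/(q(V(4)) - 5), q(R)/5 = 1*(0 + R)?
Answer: -13379668721/225 ≈ -5.9465e+7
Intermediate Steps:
q(R) = 5*R (q(R) = 5*(1*(0 + R)) = 5*(1*R) = 5*R)
x = 1/15 (x = 1/(5*4 - 5) = 1/(20 - 5) = 1/15 ≈ 0.066667)
u = -28 (u = 7*(-4) = -28)
E = -84 (E = 3*(-28) = -84)
c(D, y) = 1585081/225 (c(D, y) = (-84 + 1/15)² = (-1259/15)² = 1585081/225)
-8441*c(4, -3) = -8441*1585081/225 = -13379668721/225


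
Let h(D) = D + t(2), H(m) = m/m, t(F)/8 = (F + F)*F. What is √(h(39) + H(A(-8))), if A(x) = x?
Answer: 2*√26 ≈ 10.198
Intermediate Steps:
t(F) = 16*F² (t(F) = 8*((F + F)*F) = 8*((2*F)*F) = 8*(2*F²) = 16*F²)
H(m) = 1
h(D) = 64 + D (h(D) = D + 16*2² = D + 16*4 = D + 64 = 64 + D)
√(h(39) + H(A(-8))) = √((64 + 39) + 1) = √(103 + 1) = √104 = 2*√26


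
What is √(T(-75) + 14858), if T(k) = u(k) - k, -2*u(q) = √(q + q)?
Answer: √(59732 - 10*I*√6)/2 ≈ 122.2 - 0.025056*I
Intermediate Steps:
u(q) = -√2*√q/2 (u(q) = -√(q + q)/2 = -√2*√q/2)
T(k) = -k - √2*√k/2 (T(k) = -√2*√k/2 - k = -k - √2*√k/2)
√(T(-75) + 14858) = √((-1*(-75) - √2*√(-75)/2) + 14858) = √((75 - √2*5*I*√3/2) + 14858) = √((75 - 5*I*√6/2) + 14858) = √(14933 - 5*I*√6/2)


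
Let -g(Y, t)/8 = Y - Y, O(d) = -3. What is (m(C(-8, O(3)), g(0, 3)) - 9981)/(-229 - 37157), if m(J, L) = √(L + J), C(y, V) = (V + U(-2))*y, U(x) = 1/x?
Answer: 1109/4154 - √7/18693 ≈ 0.26683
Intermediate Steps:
g(Y, t) = 0 (g(Y, t) = -8*(Y - Y) = -8*0 = 0)
C(y, V) = y*(-½ + V) (C(y, V) = (V + 1/(-2))*y = (V - ½)*y = (-½ + V)*y = y*(-½ + V))
m(J, L) = √(J + L)
(m(C(-8, O(3)), g(0, 3)) - 9981)/(-229 - 37157) = (√(-8*(-½ - 3) + 0) - 9981)/(-229 - 37157) = (√(-8*(-7/2) + 0) - 9981)/(-37386) = (√(28 + 0) - 9981)*(-1/37386) = (√28 - 9981)*(-1/37386) = (2*√7 - 9981)*(-1/37386) = (-9981 + 2*√7)*(-1/37386) = 1109/4154 - √7/18693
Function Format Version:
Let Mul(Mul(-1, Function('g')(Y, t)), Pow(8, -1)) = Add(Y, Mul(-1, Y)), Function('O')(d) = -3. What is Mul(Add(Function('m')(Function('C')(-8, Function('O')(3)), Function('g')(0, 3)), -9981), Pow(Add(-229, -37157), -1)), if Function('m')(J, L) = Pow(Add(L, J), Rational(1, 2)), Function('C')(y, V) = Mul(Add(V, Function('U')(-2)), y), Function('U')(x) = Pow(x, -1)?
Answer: Add(Rational(1109, 4154), Mul(Rational(-1, 18693), Pow(7, Rational(1, 2)))) ≈ 0.26683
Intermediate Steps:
Function('g')(Y, t) = 0 (Function('g')(Y, t) = Mul(-8, Add(Y, Mul(-1, Y))) = Mul(-8, 0) = 0)
Function('C')(y, V) = Mul(y, Add(Rational(-1, 2), V)) (Function('C')(y, V) = Mul(Add(V, Pow(-2, -1)), y) = Mul(Add(V, Rational(-1, 2)), y) = Mul(Add(Rational(-1, 2), V), y) = Mul(y, Add(Rational(-1, 2), V)))
Function('m')(J, L) = Pow(Add(J, L), Rational(1, 2))
Mul(Add(Function('m')(Function('C')(-8, Function('O')(3)), Function('g')(0, 3)), -9981), Pow(Add(-229, -37157), -1)) = Mul(Add(Pow(Add(Mul(-8, Add(Rational(-1, 2), -3)), 0), Rational(1, 2)), -9981), Pow(Add(-229, -37157), -1)) = Mul(Add(Pow(Add(Mul(-8, Rational(-7, 2)), 0), Rational(1, 2)), -9981), Pow(-37386, -1)) = Mul(Add(Pow(Add(28, 0), Rational(1, 2)), -9981), Rational(-1, 37386)) = Mul(Add(Pow(28, Rational(1, 2)), -9981), Rational(-1, 37386)) = Mul(Add(Mul(2, Pow(7, Rational(1, 2))), -9981), Rational(-1, 37386)) = Mul(Add(-9981, Mul(2, Pow(7, Rational(1, 2)))), Rational(-1, 37386)) = Add(Rational(1109, 4154), Mul(Rational(-1, 18693), Pow(7, Rational(1, 2))))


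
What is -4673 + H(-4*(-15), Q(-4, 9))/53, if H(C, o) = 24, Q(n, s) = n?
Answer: -247645/53 ≈ -4672.5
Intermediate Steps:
-4673 + H(-4*(-15), Q(-4, 9))/53 = -4673 + 24/53 = -247645/53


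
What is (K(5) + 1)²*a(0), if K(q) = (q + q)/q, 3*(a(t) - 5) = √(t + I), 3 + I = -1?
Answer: 45 + 6*I ≈ 45.0 + 6.0*I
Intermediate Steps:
I = -4 (I = -3 - 1 = -4)
a(t) = 5 + √(-4 + t)/3 (a(t) = 5 + √(t - 4)/3 = 5 + √(-4 + t)/3)
K(q) = 2 (K(q) = (2*q)/q = 2)
(K(5) + 1)²*a(0) = (2 + 1)²*(5 + √(-4 + 0)/3) = 3²*(5 + √(-4)/3) = 9*(5 + (2*I)/3) = 9*(5 + 2*I/3) = 45 + 6*I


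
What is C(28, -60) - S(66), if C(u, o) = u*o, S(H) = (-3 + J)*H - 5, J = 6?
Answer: -1873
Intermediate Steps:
S(H) = -5 + 3*H (S(H) = (-3 + 6)*H - 5 = 3*H - 5 = -5 + 3*H)
C(u, o) = o*u
C(28, -60) - S(66) = -60*28 - (-5 + 3*66) = -1680 - (-5 + 198) = -1680 - 1*193 = -1680 - 193 = -1873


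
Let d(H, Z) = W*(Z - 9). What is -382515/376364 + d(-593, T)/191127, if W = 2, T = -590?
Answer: -73559828477/71933322228 ≈ -1.0226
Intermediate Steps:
d(H, Z) = -18 + 2*Z (d(H, Z) = 2*(Z - 9) = 2*(-9 + Z) = -18 + 2*Z)
-382515/376364 + d(-593, T)/191127 = -382515/376364 + (-18 + 2*(-590))/191127 = -382515*1/376364 + (-18 - 1180)*(1/191127) = -382515/376364 - 1198*1/191127 = -382515/376364 - 1198/191127 = -73559828477/71933322228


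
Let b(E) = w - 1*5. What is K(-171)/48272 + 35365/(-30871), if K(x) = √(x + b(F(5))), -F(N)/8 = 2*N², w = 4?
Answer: -35365/30871 + I*√43/24136 ≈ -1.1456 + 0.00027169*I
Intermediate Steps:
F(N) = -16*N²
b(E) = -1 (b(E) = 4 - 1*5 = 4 - 5 = -1)
K(x) = √(-1 + x) (K(x) = √(x - 1) = √(-1 + x))
K(-171)/48272 + 35365/(-30871) = √(-1 - 171)/48272 + 35365/(-30871) = √(-172)*(1/48272) + 35365*(-1/30871) = (2*I*√43)*(1/48272) - 35365/30871 = I*√43/24136 - 35365/30871 = -35365/30871 + I*√43/24136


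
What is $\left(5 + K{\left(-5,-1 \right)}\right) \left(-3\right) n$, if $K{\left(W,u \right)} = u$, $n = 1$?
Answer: $-12$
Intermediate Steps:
$\left(5 + K{\left(-5,-1 \right)}\right) \left(-3\right) n = \left(5 - 1\right) \left(-3\right) 1 = 4 \left(-3\right) 1 = \left(-12\right) 1 = -12$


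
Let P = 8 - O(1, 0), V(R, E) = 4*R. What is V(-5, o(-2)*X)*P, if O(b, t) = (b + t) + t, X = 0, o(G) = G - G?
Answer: -140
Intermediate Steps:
o(G) = 0
O(b, t) = b + 2*t
P = 7 (P = 8 - (1 + 2*0) = 8 - (1 + 0) = 8 - 1*1 = 8 - 1 = 7)
V(-5, o(-2)*X)*P = (4*(-5))*7 = -20*7 = -140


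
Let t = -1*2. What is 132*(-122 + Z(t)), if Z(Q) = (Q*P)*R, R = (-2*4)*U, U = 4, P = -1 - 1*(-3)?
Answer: 792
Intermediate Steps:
P = 2 (P = -1 + 3 = 2)
t = -2
R = -32 (R = -2*4*4 = -8*4 = -32)
Z(Q) = -64*Q (Z(Q) = (Q*2)*(-32) = (2*Q)*(-32) = -64*Q)
132*(-122 + Z(t)) = 132*(-122 - 64*(-2)) = 132*(-122 + 128) = 132*6 = 792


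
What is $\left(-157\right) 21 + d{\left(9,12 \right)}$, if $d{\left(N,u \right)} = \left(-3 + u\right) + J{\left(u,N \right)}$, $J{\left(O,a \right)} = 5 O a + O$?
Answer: $-2736$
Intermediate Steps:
$J{\left(O,a \right)} = O + 5 O a$ ($J{\left(O,a \right)} = 5 O a + O = O + 5 O a$)
$d{\left(N,u \right)} = -3 + u + u \left(1 + 5 N\right)$ ($d{\left(N,u \right)} = \left(-3 + u\right) + u \left(1 + 5 N\right) = -3 + u + u \left(1 + 5 N\right)$)
$\left(-157\right) 21 + d{\left(9,12 \right)} = \left(-157\right) 21 + \left(-3 + 12 + 12 \left(1 + 5 \cdot 9\right)\right) = -3297 + \left(-3 + 12 + 12 \left(1 + 45\right)\right) = -3297 + \left(-3 + 12 + 12 \cdot 46\right) = -3297 + \left(-3 + 12 + 552\right) = -3297 + 561 = -2736$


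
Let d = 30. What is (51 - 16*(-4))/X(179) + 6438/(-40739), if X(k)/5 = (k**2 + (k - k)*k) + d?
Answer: -205536101/1306540469 ≈ -0.15731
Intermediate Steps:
X(k) = 150 + 5*k**2 (X(k) = 5*((k**2 + (k - k)*k) + 30) = 5*((k**2 + 0*k) + 30) = 5*((k**2 + 0) + 30) = 5*(k**2 + 30) = 5*(30 + k**2) = 150 + 5*k**2)
(51 - 16*(-4))/X(179) + 6438/(-40739) = (51 - 16*(-4))/(150 + 5*179**2) + 6438/(-40739) = (51 + 64)/(150 + 5*32041) + 6438*(-1/40739) = 115/(150 + 160205) - 6438/40739 = 115/160355 - 6438/40739 = 115*(1/160355) - 6438/40739 = 23/32071 - 6438/40739 = -205536101/1306540469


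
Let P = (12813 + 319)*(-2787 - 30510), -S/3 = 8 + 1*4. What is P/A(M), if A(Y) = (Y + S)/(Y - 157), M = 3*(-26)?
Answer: -17125867990/19 ≈ -9.0136e+8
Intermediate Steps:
S = -36 (S = -3*(8 + 1*4) = -3*(8 + 4) = -3*12 = -36)
M = -78
A(Y) = (-36 + Y)/(-157 + Y) (A(Y) = (Y - 36)/(Y - 157) = (-36 + Y)/(-157 + Y))
P = -437256204 (P = 13132*(-33297) = -437256204)
P/A(M) = -437256204*(-157 - 78)/(-36 - 78) = -437256204/(-114/(-235)) = -437256204/((-1/235*(-114))) = -437256204/114/235 = -437256204*235/114 = -17125867990/19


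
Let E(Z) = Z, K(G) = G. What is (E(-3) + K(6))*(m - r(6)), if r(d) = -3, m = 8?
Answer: 33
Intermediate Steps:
(E(-3) + K(6))*(m - r(6)) = (-3 + 6)*(8 - 1*(-3)) = 3*(8 + 3) = 3*11 = 33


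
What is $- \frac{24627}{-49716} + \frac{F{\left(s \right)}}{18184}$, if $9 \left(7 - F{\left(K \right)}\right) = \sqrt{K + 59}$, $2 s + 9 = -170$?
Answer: $\frac{37347115}{75336312} - \frac{i \sqrt{122}}{327312} \approx 0.49574 - 3.3746 \cdot 10^{-5} i$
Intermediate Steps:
$s = - \frac{179}{2}$ ($s = - \frac{9}{2} + \frac{1}{2} \left(-170\right) = - \frac{9}{2} - 85 = - \frac{179}{2} \approx -89.5$)
$F{\left(K \right)} = 7 - \frac{\sqrt{59 + K}}{9}$ ($F{\left(K \right)} = 7 - \frac{\sqrt{K + 59}}{9} = 7 - \frac{\sqrt{59 + K}}{9}$)
$- \frac{24627}{-49716} + \frac{F{\left(s \right)}}{18184} = - \frac{24627}{-49716} + \frac{7 - \frac{\sqrt{59 - \frac{179}{2}}}{9}}{18184} = \left(-24627\right) \left(- \frac{1}{49716}\right) + \left(7 - \frac{\sqrt{- \frac{61}{2}}}{9}\right) \frac{1}{18184} = \frac{8209}{16572} + \left(7 - \frac{\frac{1}{2} i \sqrt{122}}{9}\right) \frac{1}{18184} = \frac{8209}{16572} + \left(7 - \frac{i \sqrt{122}}{18}\right) \frac{1}{18184} = \frac{8209}{16572} + \left(\frac{7}{18184} - \frac{i \sqrt{122}}{327312}\right) = \frac{37347115}{75336312} - \frac{i \sqrt{122}}{327312}$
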